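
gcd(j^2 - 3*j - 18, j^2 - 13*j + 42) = j - 6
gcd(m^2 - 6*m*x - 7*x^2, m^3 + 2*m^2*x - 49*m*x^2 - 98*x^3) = -m + 7*x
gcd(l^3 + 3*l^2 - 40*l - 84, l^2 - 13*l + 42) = l - 6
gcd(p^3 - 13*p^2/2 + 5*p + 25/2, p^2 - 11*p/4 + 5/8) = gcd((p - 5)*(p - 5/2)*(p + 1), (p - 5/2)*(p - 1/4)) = p - 5/2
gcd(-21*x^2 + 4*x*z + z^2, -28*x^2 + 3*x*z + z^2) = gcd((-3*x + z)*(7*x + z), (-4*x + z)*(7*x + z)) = 7*x + z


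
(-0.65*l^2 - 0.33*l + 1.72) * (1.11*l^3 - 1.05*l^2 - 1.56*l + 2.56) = -0.7215*l^5 + 0.3162*l^4 + 3.2697*l^3 - 2.9552*l^2 - 3.528*l + 4.4032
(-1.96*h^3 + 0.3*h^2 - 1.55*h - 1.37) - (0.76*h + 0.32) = -1.96*h^3 + 0.3*h^2 - 2.31*h - 1.69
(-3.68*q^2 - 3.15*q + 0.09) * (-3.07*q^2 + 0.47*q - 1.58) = 11.2976*q^4 + 7.9409*q^3 + 4.0576*q^2 + 5.0193*q - 0.1422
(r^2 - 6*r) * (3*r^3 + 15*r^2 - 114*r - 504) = 3*r^5 - 3*r^4 - 204*r^3 + 180*r^2 + 3024*r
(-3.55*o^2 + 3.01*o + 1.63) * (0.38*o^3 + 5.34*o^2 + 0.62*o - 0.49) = -1.349*o^5 - 17.8132*o^4 + 14.4918*o^3 + 12.3099*o^2 - 0.4643*o - 0.7987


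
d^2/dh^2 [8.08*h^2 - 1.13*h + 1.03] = 16.1600000000000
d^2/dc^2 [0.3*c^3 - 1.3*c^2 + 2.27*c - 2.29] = 1.8*c - 2.6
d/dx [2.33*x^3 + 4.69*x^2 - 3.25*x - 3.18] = 6.99*x^2 + 9.38*x - 3.25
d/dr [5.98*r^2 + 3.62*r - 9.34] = 11.96*r + 3.62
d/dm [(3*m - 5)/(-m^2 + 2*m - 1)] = (3*m - 7)/(m^3 - 3*m^2 + 3*m - 1)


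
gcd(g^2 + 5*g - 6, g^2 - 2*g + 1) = g - 1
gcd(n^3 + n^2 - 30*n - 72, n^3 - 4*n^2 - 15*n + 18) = n^2 - 3*n - 18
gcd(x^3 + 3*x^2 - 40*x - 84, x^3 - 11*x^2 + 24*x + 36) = x - 6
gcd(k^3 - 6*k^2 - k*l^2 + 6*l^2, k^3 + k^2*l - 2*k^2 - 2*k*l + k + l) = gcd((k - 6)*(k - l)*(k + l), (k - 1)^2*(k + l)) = k + l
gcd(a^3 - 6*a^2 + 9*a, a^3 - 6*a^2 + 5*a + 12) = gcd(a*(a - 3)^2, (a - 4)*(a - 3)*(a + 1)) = a - 3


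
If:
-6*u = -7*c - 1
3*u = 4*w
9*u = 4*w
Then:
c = -1/7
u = 0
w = 0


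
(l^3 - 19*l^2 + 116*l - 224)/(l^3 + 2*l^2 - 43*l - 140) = (l^2 - 12*l + 32)/(l^2 + 9*l + 20)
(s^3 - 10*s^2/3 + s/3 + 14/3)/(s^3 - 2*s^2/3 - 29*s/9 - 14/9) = 3*(s - 2)/(3*s + 2)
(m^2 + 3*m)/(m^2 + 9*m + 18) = m/(m + 6)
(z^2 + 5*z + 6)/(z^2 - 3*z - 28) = (z^2 + 5*z + 6)/(z^2 - 3*z - 28)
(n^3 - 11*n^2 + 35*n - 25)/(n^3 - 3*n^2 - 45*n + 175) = (n - 1)/(n + 7)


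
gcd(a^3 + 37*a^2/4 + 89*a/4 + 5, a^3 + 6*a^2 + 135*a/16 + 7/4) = a^2 + 17*a/4 + 1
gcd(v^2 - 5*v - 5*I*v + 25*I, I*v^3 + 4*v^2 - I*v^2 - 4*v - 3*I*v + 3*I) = 1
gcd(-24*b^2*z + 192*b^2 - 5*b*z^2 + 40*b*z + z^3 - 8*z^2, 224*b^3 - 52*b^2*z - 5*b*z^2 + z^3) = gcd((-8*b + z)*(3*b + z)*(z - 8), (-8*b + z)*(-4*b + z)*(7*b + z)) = -8*b + z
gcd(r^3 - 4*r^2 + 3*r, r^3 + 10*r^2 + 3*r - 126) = r - 3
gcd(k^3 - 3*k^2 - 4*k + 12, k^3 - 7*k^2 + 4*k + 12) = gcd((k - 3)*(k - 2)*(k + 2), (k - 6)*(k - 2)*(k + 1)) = k - 2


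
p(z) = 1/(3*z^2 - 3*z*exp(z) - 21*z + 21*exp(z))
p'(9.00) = 0.00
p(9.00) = 0.00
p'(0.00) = 0.01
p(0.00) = 0.05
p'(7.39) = 0.00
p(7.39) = -0.00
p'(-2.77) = 0.01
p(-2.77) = 0.01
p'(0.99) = -0.03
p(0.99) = 0.03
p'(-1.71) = 0.01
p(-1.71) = 0.02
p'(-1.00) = 0.02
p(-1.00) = 0.03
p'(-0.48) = 0.02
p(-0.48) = 0.04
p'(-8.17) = 0.00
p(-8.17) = 0.00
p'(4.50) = -0.00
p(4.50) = 0.00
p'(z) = (3*z*exp(z) - 6*z - 18*exp(z) + 21)/(3*z^2 - 3*z*exp(z) - 21*z + 21*exp(z))^2 = (z*exp(z) - 2*z - 6*exp(z) + 7)/(3*(z^2 - z*exp(z) - 7*z + 7*exp(z))^2)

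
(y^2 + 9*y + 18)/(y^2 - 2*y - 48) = (y + 3)/(y - 8)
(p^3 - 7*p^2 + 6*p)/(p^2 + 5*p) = (p^2 - 7*p + 6)/(p + 5)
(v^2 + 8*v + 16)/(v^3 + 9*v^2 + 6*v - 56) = (v + 4)/(v^2 + 5*v - 14)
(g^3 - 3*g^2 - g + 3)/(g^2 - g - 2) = (g^2 - 4*g + 3)/(g - 2)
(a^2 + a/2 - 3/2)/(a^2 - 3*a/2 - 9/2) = (a - 1)/(a - 3)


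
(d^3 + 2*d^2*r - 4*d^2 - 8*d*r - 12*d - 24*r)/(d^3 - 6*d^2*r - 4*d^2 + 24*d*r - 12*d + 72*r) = (-d - 2*r)/(-d + 6*r)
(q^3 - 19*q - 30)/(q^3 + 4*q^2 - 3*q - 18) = (q^2 - 3*q - 10)/(q^2 + q - 6)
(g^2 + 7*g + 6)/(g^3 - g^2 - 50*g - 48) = 1/(g - 8)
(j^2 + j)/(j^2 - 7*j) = (j + 1)/(j - 7)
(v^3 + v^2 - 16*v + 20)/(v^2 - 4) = (v^2 + 3*v - 10)/(v + 2)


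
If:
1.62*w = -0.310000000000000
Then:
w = -0.19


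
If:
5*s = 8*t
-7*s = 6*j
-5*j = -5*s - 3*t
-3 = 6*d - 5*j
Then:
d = -1/2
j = 0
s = 0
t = 0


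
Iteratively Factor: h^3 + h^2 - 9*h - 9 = (h + 3)*(h^2 - 2*h - 3) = (h - 3)*(h + 3)*(h + 1)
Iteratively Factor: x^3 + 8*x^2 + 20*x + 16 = (x + 4)*(x^2 + 4*x + 4) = (x + 2)*(x + 4)*(x + 2)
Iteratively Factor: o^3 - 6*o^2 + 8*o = (o - 2)*(o^2 - 4*o) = o*(o - 2)*(o - 4)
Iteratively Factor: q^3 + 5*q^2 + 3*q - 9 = (q + 3)*(q^2 + 2*q - 3) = (q - 1)*(q + 3)*(q + 3)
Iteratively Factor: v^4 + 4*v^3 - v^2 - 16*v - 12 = (v + 1)*(v^3 + 3*v^2 - 4*v - 12) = (v - 2)*(v + 1)*(v^2 + 5*v + 6) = (v - 2)*(v + 1)*(v + 3)*(v + 2)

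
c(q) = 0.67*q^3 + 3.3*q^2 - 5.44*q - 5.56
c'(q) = 2.01*q^2 + 6.6*q - 5.44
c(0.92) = -7.25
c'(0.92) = 2.33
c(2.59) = 14.13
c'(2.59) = 25.14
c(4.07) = 72.13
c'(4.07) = 54.72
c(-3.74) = 25.89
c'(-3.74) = -2.01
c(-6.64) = -20.09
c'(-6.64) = 39.36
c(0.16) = -6.34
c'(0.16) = -4.33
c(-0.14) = -4.74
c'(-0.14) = -6.32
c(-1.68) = 9.72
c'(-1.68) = -10.85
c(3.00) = 25.91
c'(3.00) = 32.45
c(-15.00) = -1442.71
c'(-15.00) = 347.81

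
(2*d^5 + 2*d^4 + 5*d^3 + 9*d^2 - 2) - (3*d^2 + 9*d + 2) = 2*d^5 + 2*d^4 + 5*d^3 + 6*d^2 - 9*d - 4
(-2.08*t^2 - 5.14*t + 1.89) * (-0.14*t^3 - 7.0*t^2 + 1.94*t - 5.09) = 0.2912*t^5 + 15.2796*t^4 + 31.6802*t^3 - 12.6144*t^2 + 29.8292*t - 9.6201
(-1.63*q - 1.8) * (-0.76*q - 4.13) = 1.2388*q^2 + 8.0999*q + 7.434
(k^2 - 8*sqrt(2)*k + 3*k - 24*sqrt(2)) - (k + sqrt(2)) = k^2 - 8*sqrt(2)*k + 2*k - 25*sqrt(2)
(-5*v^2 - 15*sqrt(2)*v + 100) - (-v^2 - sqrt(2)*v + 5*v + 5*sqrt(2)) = -4*v^2 - 14*sqrt(2)*v - 5*v - 5*sqrt(2) + 100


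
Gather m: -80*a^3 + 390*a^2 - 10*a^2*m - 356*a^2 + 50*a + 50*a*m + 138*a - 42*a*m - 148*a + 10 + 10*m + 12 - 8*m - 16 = -80*a^3 + 34*a^2 + 40*a + m*(-10*a^2 + 8*a + 2) + 6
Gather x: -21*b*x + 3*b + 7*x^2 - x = 3*b + 7*x^2 + x*(-21*b - 1)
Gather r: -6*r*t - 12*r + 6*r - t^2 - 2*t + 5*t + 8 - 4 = r*(-6*t - 6) - t^2 + 3*t + 4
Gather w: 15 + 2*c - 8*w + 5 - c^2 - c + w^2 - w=-c^2 + c + w^2 - 9*w + 20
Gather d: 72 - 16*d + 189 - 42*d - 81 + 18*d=180 - 40*d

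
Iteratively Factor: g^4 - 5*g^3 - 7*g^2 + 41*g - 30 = (g - 1)*(g^3 - 4*g^2 - 11*g + 30) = (g - 1)*(g + 3)*(g^2 - 7*g + 10) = (g - 5)*(g - 1)*(g + 3)*(g - 2)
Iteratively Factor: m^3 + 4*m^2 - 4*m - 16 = (m + 4)*(m^2 - 4) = (m - 2)*(m + 4)*(m + 2)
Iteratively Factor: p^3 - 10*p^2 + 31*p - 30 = (p - 2)*(p^2 - 8*p + 15) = (p - 5)*(p - 2)*(p - 3)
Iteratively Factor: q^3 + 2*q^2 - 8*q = (q + 4)*(q^2 - 2*q) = q*(q + 4)*(q - 2)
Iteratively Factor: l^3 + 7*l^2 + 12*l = (l + 4)*(l^2 + 3*l) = l*(l + 4)*(l + 3)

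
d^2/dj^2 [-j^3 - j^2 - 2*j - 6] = -6*j - 2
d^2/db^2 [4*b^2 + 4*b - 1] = 8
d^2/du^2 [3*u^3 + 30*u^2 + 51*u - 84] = 18*u + 60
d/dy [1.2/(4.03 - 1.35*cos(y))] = -1.62*sin(y)/(1.35*cos(y) - 4.03)^2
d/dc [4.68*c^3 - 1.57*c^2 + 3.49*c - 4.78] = 14.04*c^2 - 3.14*c + 3.49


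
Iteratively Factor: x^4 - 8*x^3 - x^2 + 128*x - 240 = (x + 4)*(x^3 - 12*x^2 + 47*x - 60) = (x - 5)*(x + 4)*(x^2 - 7*x + 12) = (x - 5)*(x - 3)*(x + 4)*(x - 4)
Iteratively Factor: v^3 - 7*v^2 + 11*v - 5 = (v - 1)*(v^2 - 6*v + 5) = (v - 5)*(v - 1)*(v - 1)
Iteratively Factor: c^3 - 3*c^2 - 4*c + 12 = (c + 2)*(c^2 - 5*c + 6) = (c - 2)*(c + 2)*(c - 3)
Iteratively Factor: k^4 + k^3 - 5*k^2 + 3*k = (k - 1)*(k^3 + 2*k^2 - 3*k) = (k - 1)^2*(k^2 + 3*k) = (k - 1)^2*(k + 3)*(k)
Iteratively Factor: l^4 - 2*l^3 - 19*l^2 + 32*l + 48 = (l + 4)*(l^3 - 6*l^2 + 5*l + 12) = (l - 3)*(l + 4)*(l^2 - 3*l - 4) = (l - 3)*(l + 1)*(l + 4)*(l - 4)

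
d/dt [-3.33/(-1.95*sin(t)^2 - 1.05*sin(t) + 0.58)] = -(12.987*sin(t) + 3.4965)*cos(t)/(1.95*sin(t)^2 + 1.05*sin(t) - 0.58)^2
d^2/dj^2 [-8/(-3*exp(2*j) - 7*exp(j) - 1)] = 8*(2*(6*exp(j) + 7)^2*exp(j) - (12*exp(j) + 7)*(3*exp(2*j) + 7*exp(j) + 1))*exp(j)/(3*exp(2*j) + 7*exp(j) + 1)^3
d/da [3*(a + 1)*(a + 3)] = 6*a + 12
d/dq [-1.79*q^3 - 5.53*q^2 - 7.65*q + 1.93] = -5.37*q^2 - 11.06*q - 7.65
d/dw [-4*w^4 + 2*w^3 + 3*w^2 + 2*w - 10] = -16*w^3 + 6*w^2 + 6*w + 2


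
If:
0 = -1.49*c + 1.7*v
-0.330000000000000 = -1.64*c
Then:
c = 0.20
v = 0.18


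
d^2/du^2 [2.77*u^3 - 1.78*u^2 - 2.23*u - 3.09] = 16.62*u - 3.56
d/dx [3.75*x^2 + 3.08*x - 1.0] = 7.5*x + 3.08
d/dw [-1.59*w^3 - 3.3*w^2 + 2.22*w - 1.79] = -4.77*w^2 - 6.6*w + 2.22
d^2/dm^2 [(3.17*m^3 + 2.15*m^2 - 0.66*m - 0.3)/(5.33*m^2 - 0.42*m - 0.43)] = (-1.13686837721616e-13*m^5 + 1.13686837721616e-13*m^4 - 12.224746*m^3 - 18.135498*m^2 - 1.529646*m - 0.447518)/(151.419437*m^6 - 35.795214*m^5 - 33.826845*m^4 + 5.7015*m^3 + 2.728995*m^2 - 0.232974*m - 0.079507)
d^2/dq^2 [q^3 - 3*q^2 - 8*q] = 6*q - 6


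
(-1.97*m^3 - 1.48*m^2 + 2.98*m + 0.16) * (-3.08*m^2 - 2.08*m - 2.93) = 6.0676*m^5 + 8.656*m^4 - 0.3279*m^3 - 2.3548*m^2 - 9.0642*m - 0.4688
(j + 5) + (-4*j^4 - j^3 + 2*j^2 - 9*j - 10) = -4*j^4 - j^3 + 2*j^2 - 8*j - 5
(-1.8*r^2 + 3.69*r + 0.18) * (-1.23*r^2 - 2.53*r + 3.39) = 2.214*r^4 + 0.0152999999999999*r^3 - 15.6591*r^2 + 12.0537*r + 0.6102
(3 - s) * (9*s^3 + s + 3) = -9*s^4 + 27*s^3 - s^2 + 9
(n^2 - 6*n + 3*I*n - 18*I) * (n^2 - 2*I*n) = n^4 - 6*n^3 + I*n^3 + 6*n^2 - 6*I*n^2 - 36*n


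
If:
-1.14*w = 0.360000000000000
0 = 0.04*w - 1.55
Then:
No Solution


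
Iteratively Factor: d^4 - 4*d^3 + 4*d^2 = (d)*(d^3 - 4*d^2 + 4*d) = d*(d - 2)*(d^2 - 2*d) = d*(d - 2)^2*(d)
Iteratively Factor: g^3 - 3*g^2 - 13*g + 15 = (g + 3)*(g^2 - 6*g + 5) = (g - 1)*(g + 3)*(g - 5)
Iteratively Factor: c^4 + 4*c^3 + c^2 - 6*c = (c + 2)*(c^3 + 2*c^2 - 3*c) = (c + 2)*(c + 3)*(c^2 - c) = c*(c + 2)*(c + 3)*(c - 1)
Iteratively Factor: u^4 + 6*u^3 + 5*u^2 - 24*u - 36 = (u + 3)*(u^3 + 3*u^2 - 4*u - 12) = (u - 2)*(u + 3)*(u^2 + 5*u + 6) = (u - 2)*(u + 2)*(u + 3)*(u + 3)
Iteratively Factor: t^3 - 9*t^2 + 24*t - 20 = (t - 2)*(t^2 - 7*t + 10) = (t - 5)*(t - 2)*(t - 2)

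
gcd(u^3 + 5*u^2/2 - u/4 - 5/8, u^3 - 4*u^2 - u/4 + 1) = u^2 - 1/4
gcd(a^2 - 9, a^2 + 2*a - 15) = a - 3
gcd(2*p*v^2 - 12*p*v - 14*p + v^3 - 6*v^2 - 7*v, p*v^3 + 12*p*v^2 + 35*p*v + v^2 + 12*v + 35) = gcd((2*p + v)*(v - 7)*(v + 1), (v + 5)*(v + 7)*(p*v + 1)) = 1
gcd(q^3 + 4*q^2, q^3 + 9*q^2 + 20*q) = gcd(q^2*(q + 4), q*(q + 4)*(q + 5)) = q^2 + 4*q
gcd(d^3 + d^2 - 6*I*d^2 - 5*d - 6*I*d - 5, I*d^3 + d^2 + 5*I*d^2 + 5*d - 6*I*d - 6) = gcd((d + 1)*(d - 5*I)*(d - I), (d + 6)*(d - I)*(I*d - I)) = d - I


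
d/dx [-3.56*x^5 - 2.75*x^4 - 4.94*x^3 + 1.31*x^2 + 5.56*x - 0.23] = -17.8*x^4 - 11.0*x^3 - 14.82*x^2 + 2.62*x + 5.56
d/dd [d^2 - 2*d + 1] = 2*d - 2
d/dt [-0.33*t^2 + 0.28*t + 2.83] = 0.28 - 0.66*t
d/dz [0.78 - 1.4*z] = -1.40000000000000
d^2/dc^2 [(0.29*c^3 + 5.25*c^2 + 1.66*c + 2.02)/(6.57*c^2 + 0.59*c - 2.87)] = (-2.27373675443232e-13*c^4 + 113.744638*c^3 + 1114.173096*c^2 + 249.117726*c + 169.693366)/(283.593393*c^6 + 76.401873*c^5 - 364.788738*c^4 - 66.544507*c^3 + 159.352158*c^2 + 14.579313*c - 23.639903)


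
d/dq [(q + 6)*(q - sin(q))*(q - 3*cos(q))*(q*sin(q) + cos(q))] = q*(q + 6)*(q - sin(q))*(q - 3*cos(q))*cos(q) + (q + 6)*(q - sin(q))*(q*sin(q) + cos(q))*(3*sin(q) + 1) - (q + 6)*(q - 3*cos(q))*(q*sin(q) + cos(q))*(cos(q) - 1) + (q - sin(q))*(q - 3*cos(q))*(q*sin(q) + cos(q))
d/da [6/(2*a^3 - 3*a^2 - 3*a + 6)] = 18*(-2*a^2 + 2*a + 1)/(2*a^3 - 3*a^2 - 3*a + 6)^2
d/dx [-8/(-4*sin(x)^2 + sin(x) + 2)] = 8*(1 - 8*sin(x))*cos(x)/(sin(x) + 2*cos(2*x))^2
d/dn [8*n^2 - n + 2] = 16*n - 1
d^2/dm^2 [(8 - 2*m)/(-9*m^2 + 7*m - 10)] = 4*((43 - 27*m)*(9*m^2 - 7*m + 10) + (m - 4)*(18*m - 7)^2)/(9*m^2 - 7*m + 10)^3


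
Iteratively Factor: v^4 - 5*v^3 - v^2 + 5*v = (v + 1)*(v^3 - 6*v^2 + 5*v) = (v - 1)*(v + 1)*(v^2 - 5*v) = v*(v - 1)*(v + 1)*(v - 5)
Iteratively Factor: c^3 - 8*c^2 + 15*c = (c)*(c^2 - 8*c + 15) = c*(c - 5)*(c - 3)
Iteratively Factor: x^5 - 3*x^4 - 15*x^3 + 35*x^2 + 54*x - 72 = (x - 4)*(x^4 + x^3 - 11*x^2 - 9*x + 18) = (x - 4)*(x + 3)*(x^3 - 2*x^2 - 5*x + 6) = (x - 4)*(x - 1)*(x + 3)*(x^2 - x - 6) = (x - 4)*(x - 1)*(x + 2)*(x + 3)*(x - 3)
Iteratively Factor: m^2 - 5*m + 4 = (m - 4)*(m - 1)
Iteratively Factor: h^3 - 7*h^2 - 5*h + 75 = (h - 5)*(h^2 - 2*h - 15) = (h - 5)^2*(h + 3)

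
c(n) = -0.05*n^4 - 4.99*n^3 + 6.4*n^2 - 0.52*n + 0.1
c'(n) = -0.2*n^3 - 14.97*n^2 + 12.8*n - 0.52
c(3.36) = -125.05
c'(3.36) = -134.10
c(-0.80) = 7.15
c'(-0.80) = -20.24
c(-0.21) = 0.54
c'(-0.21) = -3.87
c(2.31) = -29.88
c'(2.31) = -53.30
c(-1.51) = 32.40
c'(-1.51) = -53.29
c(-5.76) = 1114.00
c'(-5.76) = -532.70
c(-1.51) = 32.40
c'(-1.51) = -53.29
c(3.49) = -143.30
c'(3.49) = -146.69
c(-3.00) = 189.94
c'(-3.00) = -168.25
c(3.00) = -82.64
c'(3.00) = -102.25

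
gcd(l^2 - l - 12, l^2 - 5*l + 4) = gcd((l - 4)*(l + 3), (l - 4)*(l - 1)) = l - 4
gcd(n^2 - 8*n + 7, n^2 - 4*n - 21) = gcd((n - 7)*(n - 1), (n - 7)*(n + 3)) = n - 7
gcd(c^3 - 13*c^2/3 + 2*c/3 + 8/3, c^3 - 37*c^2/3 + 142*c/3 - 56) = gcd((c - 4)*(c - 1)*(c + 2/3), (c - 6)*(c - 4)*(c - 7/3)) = c - 4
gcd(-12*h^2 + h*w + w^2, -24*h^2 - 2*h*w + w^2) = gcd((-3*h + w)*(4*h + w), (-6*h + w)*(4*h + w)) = 4*h + w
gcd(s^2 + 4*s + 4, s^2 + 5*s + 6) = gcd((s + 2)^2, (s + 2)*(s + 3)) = s + 2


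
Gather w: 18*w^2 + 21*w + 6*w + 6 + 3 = 18*w^2 + 27*w + 9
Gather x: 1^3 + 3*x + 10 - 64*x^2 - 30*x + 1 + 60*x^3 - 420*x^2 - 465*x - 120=60*x^3 - 484*x^2 - 492*x - 108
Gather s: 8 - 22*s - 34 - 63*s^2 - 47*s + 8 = -63*s^2 - 69*s - 18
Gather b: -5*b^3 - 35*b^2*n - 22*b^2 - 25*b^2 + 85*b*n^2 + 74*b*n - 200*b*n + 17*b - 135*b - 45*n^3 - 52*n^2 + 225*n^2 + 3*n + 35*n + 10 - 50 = -5*b^3 + b^2*(-35*n - 47) + b*(85*n^2 - 126*n - 118) - 45*n^3 + 173*n^2 + 38*n - 40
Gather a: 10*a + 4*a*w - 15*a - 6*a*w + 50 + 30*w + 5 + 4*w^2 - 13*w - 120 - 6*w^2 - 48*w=a*(-2*w - 5) - 2*w^2 - 31*w - 65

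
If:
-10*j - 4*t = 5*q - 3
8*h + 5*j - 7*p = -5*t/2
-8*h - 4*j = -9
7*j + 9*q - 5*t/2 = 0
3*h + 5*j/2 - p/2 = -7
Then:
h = 66149/12288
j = -52325/6144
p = 11419/3072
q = 29065/3072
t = 31379/3072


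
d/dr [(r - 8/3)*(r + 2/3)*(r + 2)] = 3*r^2 - 52/9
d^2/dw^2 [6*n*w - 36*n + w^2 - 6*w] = 2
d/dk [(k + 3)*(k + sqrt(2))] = 2*k + sqrt(2) + 3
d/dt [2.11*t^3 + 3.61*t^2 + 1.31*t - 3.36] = 6.33*t^2 + 7.22*t + 1.31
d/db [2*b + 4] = 2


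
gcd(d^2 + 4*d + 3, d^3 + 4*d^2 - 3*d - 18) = d + 3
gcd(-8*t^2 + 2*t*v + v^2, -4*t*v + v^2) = 1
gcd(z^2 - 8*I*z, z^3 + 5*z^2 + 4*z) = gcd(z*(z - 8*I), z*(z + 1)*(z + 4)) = z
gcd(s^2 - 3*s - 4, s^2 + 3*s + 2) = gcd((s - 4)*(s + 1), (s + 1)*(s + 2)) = s + 1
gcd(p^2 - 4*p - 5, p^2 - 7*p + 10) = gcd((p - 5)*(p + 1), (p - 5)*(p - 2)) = p - 5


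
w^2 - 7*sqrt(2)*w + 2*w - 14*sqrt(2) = (w + 2)*(w - 7*sqrt(2))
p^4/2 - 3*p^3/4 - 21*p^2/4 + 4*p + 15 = (p/2 + 1)*(p - 3)*(p - 5/2)*(p + 2)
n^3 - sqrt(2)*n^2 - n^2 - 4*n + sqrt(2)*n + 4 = (n - 1)*(n - 2*sqrt(2))*(n + sqrt(2))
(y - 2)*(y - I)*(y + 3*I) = y^3 - 2*y^2 + 2*I*y^2 + 3*y - 4*I*y - 6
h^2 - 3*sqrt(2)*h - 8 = (h - 4*sqrt(2))*(h + sqrt(2))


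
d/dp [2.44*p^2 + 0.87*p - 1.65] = 4.88*p + 0.87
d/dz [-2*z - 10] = -2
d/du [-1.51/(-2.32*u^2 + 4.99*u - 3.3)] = (7.5349 - 7.0064*u)/(2.32*u^2 - 4.99*u + 3.3)^2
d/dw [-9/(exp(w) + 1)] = 9/(4*cosh(w/2)^2)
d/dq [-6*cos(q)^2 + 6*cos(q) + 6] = -6*sin(q) + 6*sin(2*q)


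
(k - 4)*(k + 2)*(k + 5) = k^3 + 3*k^2 - 18*k - 40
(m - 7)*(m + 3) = m^2 - 4*m - 21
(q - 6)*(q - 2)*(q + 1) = q^3 - 7*q^2 + 4*q + 12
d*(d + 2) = d^2 + 2*d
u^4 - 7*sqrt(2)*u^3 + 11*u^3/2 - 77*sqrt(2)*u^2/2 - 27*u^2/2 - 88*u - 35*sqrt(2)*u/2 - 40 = (u + 1/2)*(u + 5)*(u - 8*sqrt(2))*(u + sqrt(2))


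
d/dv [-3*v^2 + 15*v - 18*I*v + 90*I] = -6*v + 15 - 18*I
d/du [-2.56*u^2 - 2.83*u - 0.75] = -5.12*u - 2.83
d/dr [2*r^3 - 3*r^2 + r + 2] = 6*r^2 - 6*r + 1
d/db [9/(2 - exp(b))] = 9*exp(b)/(exp(b) - 2)^2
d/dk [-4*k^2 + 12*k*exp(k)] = 12*k*exp(k) - 8*k + 12*exp(k)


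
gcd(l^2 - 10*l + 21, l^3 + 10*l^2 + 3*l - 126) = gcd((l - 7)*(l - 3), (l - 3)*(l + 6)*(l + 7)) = l - 3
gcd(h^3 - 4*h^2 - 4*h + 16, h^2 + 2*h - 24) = h - 4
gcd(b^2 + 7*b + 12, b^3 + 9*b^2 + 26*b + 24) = b^2 + 7*b + 12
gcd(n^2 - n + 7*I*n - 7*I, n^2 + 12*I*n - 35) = n + 7*I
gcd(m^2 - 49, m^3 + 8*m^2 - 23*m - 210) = m + 7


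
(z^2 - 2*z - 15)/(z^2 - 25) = (z + 3)/(z + 5)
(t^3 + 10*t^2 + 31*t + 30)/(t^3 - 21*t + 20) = (t^2 + 5*t + 6)/(t^2 - 5*t + 4)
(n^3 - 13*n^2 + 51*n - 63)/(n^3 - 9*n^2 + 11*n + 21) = (n - 3)/(n + 1)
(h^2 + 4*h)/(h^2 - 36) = h*(h + 4)/(h^2 - 36)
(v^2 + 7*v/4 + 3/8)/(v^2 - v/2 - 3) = (v + 1/4)/(v - 2)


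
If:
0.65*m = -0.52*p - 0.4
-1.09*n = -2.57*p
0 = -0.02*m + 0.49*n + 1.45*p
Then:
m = -0.61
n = -0.01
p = -0.00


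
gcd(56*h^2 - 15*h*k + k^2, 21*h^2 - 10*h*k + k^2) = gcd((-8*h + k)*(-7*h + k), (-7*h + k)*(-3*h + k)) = 7*h - k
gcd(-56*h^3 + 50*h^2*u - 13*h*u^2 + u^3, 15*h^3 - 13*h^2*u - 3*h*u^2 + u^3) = 1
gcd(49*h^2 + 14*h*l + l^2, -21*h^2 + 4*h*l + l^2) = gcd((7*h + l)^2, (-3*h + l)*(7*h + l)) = 7*h + l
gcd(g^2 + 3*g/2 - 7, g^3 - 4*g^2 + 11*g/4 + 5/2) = g - 2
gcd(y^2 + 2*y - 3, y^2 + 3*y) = y + 3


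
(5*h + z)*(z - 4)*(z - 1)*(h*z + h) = 5*h^2*z^3 - 20*h^2*z^2 - 5*h^2*z + 20*h^2 + h*z^4 - 4*h*z^3 - h*z^2 + 4*h*z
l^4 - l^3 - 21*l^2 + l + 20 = (l - 5)*(l - 1)*(l + 1)*(l + 4)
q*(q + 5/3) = q^2 + 5*q/3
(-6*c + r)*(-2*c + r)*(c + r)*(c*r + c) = 12*c^4*r + 12*c^4 + 4*c^3*r^2 + 4*c^3*r - 7*c^2*r^3 - 7*c^2*r^2 + c*r^4 + c*r^3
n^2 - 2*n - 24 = (n - 6)*(n + 4)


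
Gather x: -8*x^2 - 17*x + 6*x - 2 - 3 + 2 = -8*x^2 - 11*x - 3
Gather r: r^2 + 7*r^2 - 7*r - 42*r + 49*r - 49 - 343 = 8*r^2 - 392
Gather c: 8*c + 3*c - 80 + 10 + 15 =11*c - 55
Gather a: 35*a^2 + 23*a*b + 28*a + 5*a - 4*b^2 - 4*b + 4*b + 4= 35*a^2 + a*(23*b + 33) - 4*b^2 + 4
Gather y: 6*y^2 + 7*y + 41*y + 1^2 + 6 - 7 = 6*y^2 + 48*y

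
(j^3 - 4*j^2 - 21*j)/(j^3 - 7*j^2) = (j + 3)/j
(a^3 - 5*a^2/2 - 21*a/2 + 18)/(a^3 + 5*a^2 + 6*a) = (a^2 - 11*a/2 + 6)/(a*(a + 2))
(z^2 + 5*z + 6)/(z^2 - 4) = (z + 3)/(z - 2)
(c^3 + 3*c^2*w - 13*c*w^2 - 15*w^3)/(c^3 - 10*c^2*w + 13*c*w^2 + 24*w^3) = (-c - 5*w)/(-c + 8*w)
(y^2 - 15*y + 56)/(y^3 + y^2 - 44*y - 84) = (y - 8)/(y^2 + 8*y + 12)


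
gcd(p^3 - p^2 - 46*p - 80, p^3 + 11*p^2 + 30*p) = p + 5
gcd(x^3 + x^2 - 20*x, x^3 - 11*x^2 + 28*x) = x^2 - 4*x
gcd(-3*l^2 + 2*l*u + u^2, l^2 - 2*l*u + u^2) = -l + u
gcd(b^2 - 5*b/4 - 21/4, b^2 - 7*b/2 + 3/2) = b - 3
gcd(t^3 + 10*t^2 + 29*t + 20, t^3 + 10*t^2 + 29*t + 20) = t^3 + 10*t^2 + 29*t + 20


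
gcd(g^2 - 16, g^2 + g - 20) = g - 4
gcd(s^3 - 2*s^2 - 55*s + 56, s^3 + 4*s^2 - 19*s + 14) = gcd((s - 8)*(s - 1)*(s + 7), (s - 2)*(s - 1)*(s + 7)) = s^2 + 6*s - 7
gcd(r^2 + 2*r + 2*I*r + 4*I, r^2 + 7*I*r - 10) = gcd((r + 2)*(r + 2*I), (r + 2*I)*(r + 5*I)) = r + 2*I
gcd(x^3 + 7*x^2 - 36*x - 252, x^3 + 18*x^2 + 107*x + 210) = x^2 + 13*x + 42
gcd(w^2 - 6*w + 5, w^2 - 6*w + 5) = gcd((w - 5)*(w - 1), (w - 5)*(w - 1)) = w^2 - 6*w + 5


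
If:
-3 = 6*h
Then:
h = -1/2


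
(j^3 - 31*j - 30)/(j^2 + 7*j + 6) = (j^2 - j - 30)/(j + 6)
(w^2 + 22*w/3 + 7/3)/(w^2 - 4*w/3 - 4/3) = (3*w^2 + 22*w + 7)/(3*w^2 - 4*w - 4)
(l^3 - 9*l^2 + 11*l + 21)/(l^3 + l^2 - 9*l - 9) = (l - 7)/(l + 3)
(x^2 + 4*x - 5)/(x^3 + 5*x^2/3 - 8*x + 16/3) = 3*(x + 5)/(3*x^2 + 8*x - 16)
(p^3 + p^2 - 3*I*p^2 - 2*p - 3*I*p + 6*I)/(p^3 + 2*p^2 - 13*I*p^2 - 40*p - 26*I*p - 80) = (p^2 - p*(1 + 3*I) + 3*I)/(p^2 - 13*I*p - 40)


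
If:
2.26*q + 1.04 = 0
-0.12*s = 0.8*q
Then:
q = -0.46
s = 3.07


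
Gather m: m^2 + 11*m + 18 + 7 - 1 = m^2 + 11*m + 24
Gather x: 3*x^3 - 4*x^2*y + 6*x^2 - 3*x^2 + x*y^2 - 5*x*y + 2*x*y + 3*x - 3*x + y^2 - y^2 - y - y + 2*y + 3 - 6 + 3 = 3*x^3 + x^2*(3 - 4*y) + x*(y^2 - 3*y)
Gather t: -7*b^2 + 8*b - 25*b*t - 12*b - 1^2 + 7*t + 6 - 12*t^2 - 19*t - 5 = -7*b^2 - 4*b - 12*t^2 + t*(-25*b - 12)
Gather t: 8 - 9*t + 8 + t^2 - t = t^2 - 10*t + 16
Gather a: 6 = 6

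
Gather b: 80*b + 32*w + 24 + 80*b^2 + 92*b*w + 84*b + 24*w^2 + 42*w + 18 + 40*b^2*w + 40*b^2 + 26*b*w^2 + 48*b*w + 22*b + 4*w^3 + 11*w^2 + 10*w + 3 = b^2*(40*w + 120) + b*(26*w^2 + 140*w + 186) + 4*w^3 + 35*w^2 + 84*w + 45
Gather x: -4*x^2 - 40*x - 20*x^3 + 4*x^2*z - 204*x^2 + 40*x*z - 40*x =-20*x^3 + x^2*(4*z - 208) + x*(40*z - 80)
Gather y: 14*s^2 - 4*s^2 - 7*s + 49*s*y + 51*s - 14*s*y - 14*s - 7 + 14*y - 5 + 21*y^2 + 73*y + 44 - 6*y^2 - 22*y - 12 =10*s^2 + 30*s + 15*y^2 + y*(35*s + 65) + 20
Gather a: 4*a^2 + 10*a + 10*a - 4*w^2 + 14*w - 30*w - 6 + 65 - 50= 4*a^2 + 20*a - 4*w^2 - 16*w + 9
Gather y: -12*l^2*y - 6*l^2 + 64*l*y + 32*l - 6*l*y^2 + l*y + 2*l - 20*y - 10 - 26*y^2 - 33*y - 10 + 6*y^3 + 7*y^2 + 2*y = -6*l^2 + 34*l + 6*y^3 + y^2*(-6*l - 19) + y*(-12*l^2 + 65*l - 51) - 20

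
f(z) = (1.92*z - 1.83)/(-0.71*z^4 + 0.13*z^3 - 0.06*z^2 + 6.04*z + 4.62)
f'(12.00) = 0.00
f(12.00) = -0.00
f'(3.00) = 0.20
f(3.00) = -0.12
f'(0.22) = 0.56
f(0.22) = -0.24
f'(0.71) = 0.25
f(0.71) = -0.05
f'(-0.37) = 3.69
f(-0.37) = -1.08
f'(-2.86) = 0.11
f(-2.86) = 0.11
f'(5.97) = 0.01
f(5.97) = -0.01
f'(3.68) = 0.05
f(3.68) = -0.05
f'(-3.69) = 0.04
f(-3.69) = 0.06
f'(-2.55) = 0.16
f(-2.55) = 0.16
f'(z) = (1.92*z - 1.83)*(2.84*z^3 - 0.39*z^2 + 0.12*z - 6.04)/(-0.71*z^4 + 0.13*z^3 - 0.06*z^2 + 6.04*z + 4.62)^2 + 1.92/(-0.71*z^4 + 0.13*z^3 - 0.06*z^2 + 6.04*z + 4.62) = (4.0896*z^4 - 5.6964*z^3 + 0.8289*z^2 - 0.2196*z + 19.9236)/(0.5041*z^8 - 0.1846*z^7 + 0.1021*z^6 - 8.5924*z^5 - 4.9864*z^4 + 0.4764*z^3 + 35.9272*z^2 + 55.8096*z + 21.3444)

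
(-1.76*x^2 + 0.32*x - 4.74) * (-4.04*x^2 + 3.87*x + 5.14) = 7.1104*x^4 - 8.104*x^3 + 11.3416*x^2 - 16.699*x - 24.3636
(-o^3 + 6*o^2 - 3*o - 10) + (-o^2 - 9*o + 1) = -o^3 + 5*o^2 - 12*o - 9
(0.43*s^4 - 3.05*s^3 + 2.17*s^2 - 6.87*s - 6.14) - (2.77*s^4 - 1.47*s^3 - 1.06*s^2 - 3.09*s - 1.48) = -2.34*s^4 - 1.58*s^3 + 3.23*s^2 - 3.78*s - 4.66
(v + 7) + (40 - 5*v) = 47 - 4*v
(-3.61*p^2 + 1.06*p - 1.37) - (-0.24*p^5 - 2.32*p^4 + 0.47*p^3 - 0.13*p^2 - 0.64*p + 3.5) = 0.24*p^5 + 2.32*p^4 - 0.47*p^3 - 3.48*p^2 + 1.7*p - 4.87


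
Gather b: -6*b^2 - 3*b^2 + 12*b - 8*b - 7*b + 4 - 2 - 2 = -9*b^2 - 3*b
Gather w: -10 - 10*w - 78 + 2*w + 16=-8*w - 72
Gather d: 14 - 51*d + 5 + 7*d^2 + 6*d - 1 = 7*d^2 - 45*d + 18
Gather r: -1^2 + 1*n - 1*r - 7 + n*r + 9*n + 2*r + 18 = 10*n + r*(n + 1) + 10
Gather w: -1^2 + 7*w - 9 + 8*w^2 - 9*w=8*w^2 - 2*w - 10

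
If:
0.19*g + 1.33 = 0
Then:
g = -7.00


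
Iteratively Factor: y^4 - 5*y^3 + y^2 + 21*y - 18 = (y + 2)*(y^3 - 7*y^2 + 15*y - 9) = (y - 3)*(y + 2)*(y^2 - 4*y + 3) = (y - 3)*(y - 1)*(y + 2)*(y - 3)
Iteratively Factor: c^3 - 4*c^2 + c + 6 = (c + 1)*(c^2 - 5*c + 6) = (c - 3)*(c + 1)*(c - 2)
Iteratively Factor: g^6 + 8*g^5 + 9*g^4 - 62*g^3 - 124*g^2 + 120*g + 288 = (g + 4)*(g^5 + 4*g^4 - 7*g^3 - 34*g^2 + 12*g + 72) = (g + 3)*(g + 4)*(g^4 + g^3 - 10*g^2 - 4*g + 24) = (g + 2)*(g + 3)*(g + 4)*(g^3 - g^2 - 8*g + 12) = (g - 2)*(g + 2)*(g + 3)*(g + 4)*(g^2 + g - 6) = (g - 2)^2*(g + 2)*(g + 3)*(g + 4)*(g + 3)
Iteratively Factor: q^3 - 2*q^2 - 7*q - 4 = (q - 4)*(q^2 + 2*q + 1) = (q - 4)*(q + 1)*(q + 1)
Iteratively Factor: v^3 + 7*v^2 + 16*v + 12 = (v + 3)*(v^2 + 4*v + 4) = (v + 2)*(v + 3)*(v + 2)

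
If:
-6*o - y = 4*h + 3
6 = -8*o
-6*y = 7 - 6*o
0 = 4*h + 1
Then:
No Solution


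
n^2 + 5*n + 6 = (n + 2)*(n + 3)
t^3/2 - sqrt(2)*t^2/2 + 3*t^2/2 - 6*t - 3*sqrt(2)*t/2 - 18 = (t/2 + sqrt(2))*(t + 3)*(t - 3*sqrt(2))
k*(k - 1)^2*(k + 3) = k^4 + k^3 - 5*k^2 + 3*k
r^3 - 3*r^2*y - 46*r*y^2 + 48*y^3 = (r - 8*y)*(r - y)*(r + 6*y)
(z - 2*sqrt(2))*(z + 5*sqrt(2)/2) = z^2 + sqrt(2)*z/2 - 10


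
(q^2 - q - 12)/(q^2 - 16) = (q + 3)/(q + 4)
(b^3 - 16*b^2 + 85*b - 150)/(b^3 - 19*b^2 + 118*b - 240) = (b - 5)/(b - 8)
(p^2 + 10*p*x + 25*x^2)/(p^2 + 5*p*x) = (p + 5*x)/p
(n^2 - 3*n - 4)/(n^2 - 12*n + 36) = (n^2 - 3*n - 4)/(n^2 - 12*n + 36)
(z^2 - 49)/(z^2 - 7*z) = (z + 7)/z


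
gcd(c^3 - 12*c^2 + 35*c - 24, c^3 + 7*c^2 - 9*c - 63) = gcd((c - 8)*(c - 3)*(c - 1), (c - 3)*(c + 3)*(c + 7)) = c - 3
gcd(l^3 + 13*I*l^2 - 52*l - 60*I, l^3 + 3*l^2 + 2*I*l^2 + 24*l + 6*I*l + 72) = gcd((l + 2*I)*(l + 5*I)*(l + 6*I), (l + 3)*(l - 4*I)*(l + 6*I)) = l + 6*I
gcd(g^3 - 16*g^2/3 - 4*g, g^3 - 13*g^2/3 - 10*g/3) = g^2 + 2*g/3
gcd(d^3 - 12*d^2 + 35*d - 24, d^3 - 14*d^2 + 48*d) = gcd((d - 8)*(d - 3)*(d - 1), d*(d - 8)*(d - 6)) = d - 8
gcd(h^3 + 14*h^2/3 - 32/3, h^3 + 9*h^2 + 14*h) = h + 2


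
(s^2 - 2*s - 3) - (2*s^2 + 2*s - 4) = -s^2 - 4*s + 1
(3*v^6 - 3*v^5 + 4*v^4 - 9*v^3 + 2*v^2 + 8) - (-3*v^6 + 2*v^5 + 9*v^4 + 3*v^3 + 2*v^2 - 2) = 6*v^6 - 5*v^5 - 5*v^4 - 12*v^3 + 10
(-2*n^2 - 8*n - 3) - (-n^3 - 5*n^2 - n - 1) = n^3 + 3*n^2 - 7*n - 2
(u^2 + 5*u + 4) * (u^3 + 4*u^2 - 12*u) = u^5 + 9*u^4 + 12*u^3 - 44*u^2 - 48*u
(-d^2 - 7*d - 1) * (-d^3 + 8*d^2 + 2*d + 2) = d^5 - d^4 - 57*d^3 - 24*d^2 - 16*d - 2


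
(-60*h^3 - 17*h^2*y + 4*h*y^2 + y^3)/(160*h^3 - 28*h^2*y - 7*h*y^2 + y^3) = (3*h + y)/(-8*h + y)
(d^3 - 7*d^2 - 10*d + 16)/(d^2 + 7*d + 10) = (d^2 - 9*d + 8)/(d + 5)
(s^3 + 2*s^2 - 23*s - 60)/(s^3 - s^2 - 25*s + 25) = (s^2 + 7*s + 12)/(s^2 + 4*s - 5)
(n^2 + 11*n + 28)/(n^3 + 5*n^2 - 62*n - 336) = (n + 4)/(n^2 - 2*n - 48)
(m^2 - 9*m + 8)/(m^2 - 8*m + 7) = (m - 8)/(m - 7)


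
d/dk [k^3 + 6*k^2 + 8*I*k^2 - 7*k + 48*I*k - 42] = 3*k^2 + k*(12 + 16*I) - 7 + 48*I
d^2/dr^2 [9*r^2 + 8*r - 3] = 18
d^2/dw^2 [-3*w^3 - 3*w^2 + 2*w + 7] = -18*w - 6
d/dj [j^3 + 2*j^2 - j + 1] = 3*j^2 + 4*j - 1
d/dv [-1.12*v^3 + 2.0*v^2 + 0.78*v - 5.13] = -3.36*v^2 + 4.0*v + 0.78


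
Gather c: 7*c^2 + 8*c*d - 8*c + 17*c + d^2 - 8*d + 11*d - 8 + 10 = 7*c^2 + c*(8*d + 9) + d^2 + 3*d + 2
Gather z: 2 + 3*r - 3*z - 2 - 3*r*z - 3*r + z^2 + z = z^2 + z*(-3*r - 2)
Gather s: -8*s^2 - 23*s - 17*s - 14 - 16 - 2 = -8*s^2 - 40*s - 32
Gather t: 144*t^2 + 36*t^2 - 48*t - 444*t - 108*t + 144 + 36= 180*t^2 - 600*t + 180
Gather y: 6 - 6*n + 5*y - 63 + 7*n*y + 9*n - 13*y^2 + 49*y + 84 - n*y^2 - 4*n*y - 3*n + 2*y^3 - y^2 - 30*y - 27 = 2*y^3 + y^2*(-n - 14) + y*(3*n + 24)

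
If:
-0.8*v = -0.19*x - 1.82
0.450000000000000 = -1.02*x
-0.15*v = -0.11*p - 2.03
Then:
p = -15.50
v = 2.17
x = -0.44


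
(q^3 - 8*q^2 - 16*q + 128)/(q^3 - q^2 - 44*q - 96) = (q - 4)/(q + 3)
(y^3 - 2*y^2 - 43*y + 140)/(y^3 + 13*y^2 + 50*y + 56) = (y^2 - 9*y + 20)/(y^2 + 6*y + 8)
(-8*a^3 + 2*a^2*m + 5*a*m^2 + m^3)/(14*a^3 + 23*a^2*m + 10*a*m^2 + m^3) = (-4*a^2 + 3*a*m + m^2)/(7*a^2 + 8*a*m + m^2)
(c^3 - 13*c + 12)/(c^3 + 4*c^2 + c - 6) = (c^2 + c - 12)/(c^2 + 5*c + 6)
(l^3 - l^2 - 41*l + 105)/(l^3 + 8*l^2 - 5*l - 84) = (l - 5)/(l + 4)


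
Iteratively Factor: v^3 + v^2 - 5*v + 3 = (v + 3)*(v^2 - 2*v + 1) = (v - 1)*(v + 3)*(v - 1)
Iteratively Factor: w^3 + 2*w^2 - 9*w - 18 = (w - 3)*(w^2 + 5*w + 6) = (w - 3)*(w + 2)*(w + 3)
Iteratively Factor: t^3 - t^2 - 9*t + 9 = (t - 3)*(t^2 + 2*t - 3) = (t - 3)*(t + 3)*(t - 1)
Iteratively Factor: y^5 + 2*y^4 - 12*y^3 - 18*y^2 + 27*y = (y + 3)*(y^4 - y^3 - 9*y^2 + 9*y) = y*(y + 3)*(y^3 - y^2 - 9*y + 9) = y*(y - 3)*(y + 3)*(y^2 + 2*y - 3) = y*(y - 3)*(y - 1)*(y + 3)*(y + 3)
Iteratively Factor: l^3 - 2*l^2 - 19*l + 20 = (l - 1)*(l^2 - l - 20) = (l - 1)*(l + 4)*(l - 5)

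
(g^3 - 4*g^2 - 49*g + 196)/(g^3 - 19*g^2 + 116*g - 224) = (g + 7)/(g - 8)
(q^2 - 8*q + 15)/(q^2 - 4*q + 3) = (q - 5)/(q - 1)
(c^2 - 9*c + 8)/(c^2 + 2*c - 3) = (c - 8)/(c + 3)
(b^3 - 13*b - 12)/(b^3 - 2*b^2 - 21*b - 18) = (b - 4)/(b - 6)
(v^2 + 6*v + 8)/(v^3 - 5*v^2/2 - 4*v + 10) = 2*(v + 4)/(2*v^2 - 9*v + 10)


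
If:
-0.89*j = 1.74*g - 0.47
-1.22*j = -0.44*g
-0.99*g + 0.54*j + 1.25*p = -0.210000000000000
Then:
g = 0.23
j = 0.08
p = -0.02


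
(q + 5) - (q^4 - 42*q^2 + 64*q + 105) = -q^4 + 42*q^2 - 63*q - 100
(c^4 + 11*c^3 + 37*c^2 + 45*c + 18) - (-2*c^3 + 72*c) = c^4 + 13*c^3 + 37*c^2 - 27*c + 18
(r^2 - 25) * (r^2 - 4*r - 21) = r^4 - 4*r^3 - 46*r^2 + 100*r + 525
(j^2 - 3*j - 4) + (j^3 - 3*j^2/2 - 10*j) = j^3 - j^2/2 - 13*j - 4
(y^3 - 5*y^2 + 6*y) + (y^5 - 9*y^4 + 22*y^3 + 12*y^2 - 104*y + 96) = y^5 - 9*y^4 + 23*y^3 + 7*y^2 - 98*y + 96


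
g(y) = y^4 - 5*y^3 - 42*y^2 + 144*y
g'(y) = 4*y^3 - 15*y^2 - 84*y + 144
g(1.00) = 98.00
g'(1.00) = 49.00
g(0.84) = 88.86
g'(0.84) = 65.23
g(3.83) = -130.31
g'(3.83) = -173.03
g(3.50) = -74.81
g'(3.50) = -162.25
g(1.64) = 108.38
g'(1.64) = -16.46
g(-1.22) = -226.90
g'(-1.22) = 216.89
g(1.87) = 101.94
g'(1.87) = -39.38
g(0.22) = 29.60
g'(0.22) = 124.84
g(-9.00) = 5508.00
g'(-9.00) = -3231.00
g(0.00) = 0.00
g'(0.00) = 144.00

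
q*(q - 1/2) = q^2 - q/2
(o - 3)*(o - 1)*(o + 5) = o^3 + o^2 - 17*o + 15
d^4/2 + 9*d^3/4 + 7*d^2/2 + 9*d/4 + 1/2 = (d/2 + 1/2)*(d + 1/2)*(d + 1)*(d + 2)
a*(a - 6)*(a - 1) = a^3 - 7*a^2 + 6*a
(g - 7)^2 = g^2 - 14*g + 49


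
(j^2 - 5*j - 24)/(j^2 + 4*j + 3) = (j - 8)/(j + 1)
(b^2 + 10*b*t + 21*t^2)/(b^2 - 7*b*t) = (b^2 + 10*b*t + 21*t^2)/(b*(b - 7*t))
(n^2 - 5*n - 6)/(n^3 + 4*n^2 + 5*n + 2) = (n - 6)/(n^2 + 3*n + 2)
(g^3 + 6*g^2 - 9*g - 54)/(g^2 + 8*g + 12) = (g^2 - 9)/(g + 2)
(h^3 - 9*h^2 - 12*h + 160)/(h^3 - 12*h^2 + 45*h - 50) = (h^2 - 4*h - 32)/(h^2 - 7*h + 10)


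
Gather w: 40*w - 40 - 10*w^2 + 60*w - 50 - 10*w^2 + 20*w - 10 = -20*w^2 + 120*w - 100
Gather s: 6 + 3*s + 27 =3*s + 33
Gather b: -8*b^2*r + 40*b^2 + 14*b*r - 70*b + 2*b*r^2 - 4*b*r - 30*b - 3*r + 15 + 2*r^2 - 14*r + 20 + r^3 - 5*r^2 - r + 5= b^2*(40 - 8*r) + b*(2*r^2 + 10*r - 100) + r^3 - 3*r^2 - 18*r + 40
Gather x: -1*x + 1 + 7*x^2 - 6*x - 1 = 7*x^2 - 7*x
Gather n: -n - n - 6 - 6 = -2*n - 12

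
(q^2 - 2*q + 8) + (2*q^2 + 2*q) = 3*q^2 + 8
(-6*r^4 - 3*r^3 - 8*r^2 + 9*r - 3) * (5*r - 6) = -30*r^5 + 21*r^4 - 22*r^3 + 93*r^2 - 69*r + 18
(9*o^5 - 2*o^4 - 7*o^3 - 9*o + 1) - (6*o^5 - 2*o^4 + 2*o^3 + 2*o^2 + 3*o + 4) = 3*o^5 - 9*o^3 - 2*o^2 - 12*o - 3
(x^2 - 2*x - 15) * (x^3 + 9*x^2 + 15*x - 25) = x^5 + 7*x^4 - 18*x^3 - 190*x^2 - 175*x + 375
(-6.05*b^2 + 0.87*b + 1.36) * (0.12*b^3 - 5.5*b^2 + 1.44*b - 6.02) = -0.726*b^5 + 33.3794*b^4 - 13.3338*b^3 + 30.1938*b^2 - 3.279*b - 8.1872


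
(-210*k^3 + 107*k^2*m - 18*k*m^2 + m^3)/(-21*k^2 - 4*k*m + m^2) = (30*k^2 - 11*k*m + m^2)/(3*k + m)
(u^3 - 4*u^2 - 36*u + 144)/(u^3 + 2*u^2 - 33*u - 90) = (u^2 + 2*u - 24)/(u^2 + 8*u + 15)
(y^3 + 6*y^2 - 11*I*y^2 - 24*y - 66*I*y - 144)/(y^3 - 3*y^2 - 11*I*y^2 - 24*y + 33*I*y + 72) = (y + 6)/(y - 3)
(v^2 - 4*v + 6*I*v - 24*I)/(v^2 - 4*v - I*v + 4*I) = (v + 6*I)/(v - I)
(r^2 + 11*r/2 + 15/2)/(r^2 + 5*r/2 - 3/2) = (2*r + 5)/(2*r - 1)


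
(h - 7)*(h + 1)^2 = h^3 - 5*h^2 - 13*h - 7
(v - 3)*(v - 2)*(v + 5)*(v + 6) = v^4 + 6*v^3 - 19*v^2 - 84*v + 180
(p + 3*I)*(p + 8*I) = p^2 + 11*I*p - 24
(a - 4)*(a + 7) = a^2 + 3*a - 28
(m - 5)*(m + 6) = m^2 + m - 30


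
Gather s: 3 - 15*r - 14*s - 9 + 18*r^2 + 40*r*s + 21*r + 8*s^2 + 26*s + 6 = 18*r^2 + 6*r + 8*s^2 + s*(40*r + 12)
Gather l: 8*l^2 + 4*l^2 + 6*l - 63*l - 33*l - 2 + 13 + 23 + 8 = 12*l^2 - 90*l + 42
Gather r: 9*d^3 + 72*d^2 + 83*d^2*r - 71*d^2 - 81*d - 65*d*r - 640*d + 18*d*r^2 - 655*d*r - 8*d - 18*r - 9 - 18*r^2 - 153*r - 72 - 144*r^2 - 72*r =9*d^3 + d^2 - 729*d + r^2*(18*d - 162) + r*(83*d^2 - 720*d - 243) - 81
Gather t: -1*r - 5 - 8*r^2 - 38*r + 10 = -8*r^2 - 39*r + 5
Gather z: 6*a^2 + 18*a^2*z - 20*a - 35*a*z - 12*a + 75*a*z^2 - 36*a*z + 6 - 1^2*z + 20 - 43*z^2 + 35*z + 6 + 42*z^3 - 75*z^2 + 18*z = 6*a^2 - 32*a + 42*z^3 + z^2*(75*a - 118) + z*(18*a^2 - 71*a + 52) + 32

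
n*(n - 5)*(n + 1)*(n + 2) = n^4 - 2*n^3 - 13*n^2 - 10*n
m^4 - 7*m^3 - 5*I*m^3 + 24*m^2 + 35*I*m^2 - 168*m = m*(m - 7)*(m - 8*I)*(m + 3*I)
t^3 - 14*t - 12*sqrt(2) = (t - 3*sqrt(2))*(t + sqrt(2))*(t + 2*sqrt(2))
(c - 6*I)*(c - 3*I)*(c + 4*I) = c^3 - 5*I*c^2 + 18*c - 72*I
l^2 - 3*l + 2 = (l - 2)*(l - 1)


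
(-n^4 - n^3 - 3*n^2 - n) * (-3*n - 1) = 3*n^5 + 4*n^4 + 10*n^3 + 6*n^2 + n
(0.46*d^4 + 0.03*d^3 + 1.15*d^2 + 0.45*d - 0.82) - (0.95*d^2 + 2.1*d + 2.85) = 0.46*d^4 + 0.03*d^3 + 0.2*d^2 - 1.65*d - 3.67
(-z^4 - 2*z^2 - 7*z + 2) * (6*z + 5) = -6*z^5 - 5*z^4 - 12*z^3 - 52*z^2 - 23*z + 10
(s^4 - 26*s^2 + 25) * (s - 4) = s^5 - 4*s^4 - 26*s^3 + 104*s^2 + 25*s - 100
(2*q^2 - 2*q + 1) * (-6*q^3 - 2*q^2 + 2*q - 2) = -12*q^5 + 8*q^4 + 2*q^3 - 10*q^2 + 6*q - 2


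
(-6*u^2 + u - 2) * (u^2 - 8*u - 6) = -6*u^4 + 49*u^3 + 26*u^2 + 10*u + 12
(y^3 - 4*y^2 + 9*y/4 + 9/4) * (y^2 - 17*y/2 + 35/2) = y^5 - 25*y^4/2 + 215*y^3/4 - 695*y^2/8 + 81*y/4 + 315/8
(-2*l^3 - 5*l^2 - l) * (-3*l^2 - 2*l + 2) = 6*l^5 + 19*l^4 + 9*l^3 - 8*l^2 - 2*l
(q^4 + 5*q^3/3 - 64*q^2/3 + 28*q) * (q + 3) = q^5 + 14*q^4/3 - 49*q^3/3 - 36*q^2 + 84*q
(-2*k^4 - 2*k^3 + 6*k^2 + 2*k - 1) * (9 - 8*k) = 16*k^5 - 2*k^4 - 66*k^3 + 38*k^2 + 26*k - 9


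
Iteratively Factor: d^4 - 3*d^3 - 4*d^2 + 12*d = (d - 2)*(d^3 - d^2 - 6*d) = (d - 2)*(d + 2)*(d^2 - 3*d) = d*(d - 2)*(d + 2)*(d - 3)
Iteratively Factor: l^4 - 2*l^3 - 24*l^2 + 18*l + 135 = (l - 3)*(l^3 + l^2 - 21*l - 45) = (l - 3)*(l + 3)*(l^2 - 2*l - 15) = (l - 3)*(l + 3)^2*(l - 5)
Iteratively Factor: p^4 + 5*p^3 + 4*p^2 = (p + 4)*(p^3 + p^2) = p*(p + 4)*(p^2 + p) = p^2*(p + 4)*(p + 1)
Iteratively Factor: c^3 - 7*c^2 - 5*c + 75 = (c - 5)*(c^2 - 2*c - 15) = (c - 5)*(c + 3)*(c - 5)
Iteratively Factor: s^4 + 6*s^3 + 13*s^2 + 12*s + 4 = (s + 2)*(s^3 + 4*s^2 + 5*s + 2) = (s + 1)*(s + 2)*(s^2 + 3*s + 2) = (s + 1)*(s + 2)^2*(s + 1)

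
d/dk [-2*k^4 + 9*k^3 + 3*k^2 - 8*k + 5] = -8*k^3 + 27*k^2 + 6*k - 8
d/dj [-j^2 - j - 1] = -2*j - 1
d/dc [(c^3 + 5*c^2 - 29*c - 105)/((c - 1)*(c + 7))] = (c^2 - 2*c + 17)/(c^2 - 2*c + 1)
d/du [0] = 0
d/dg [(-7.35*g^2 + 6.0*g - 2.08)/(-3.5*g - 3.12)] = (25.725*g^2 + 45.864*g - 26.0)/(12.25*g^2 + 21.84*g + 9.7344)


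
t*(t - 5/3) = t^2 - 5*t/3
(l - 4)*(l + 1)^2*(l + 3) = l^4 + l^3 - 13*l^2 - 25*l - 12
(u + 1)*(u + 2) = u^2 + 3*u + 2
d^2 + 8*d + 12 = (d + 2)*(d + 6)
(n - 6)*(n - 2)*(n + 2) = n^3 - 6*n^2 - 4*n + 24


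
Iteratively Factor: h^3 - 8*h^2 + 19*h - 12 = (h - 1)*(h^2 - 7*h + 12) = (h - 4)*(h - 1)*(h - 3)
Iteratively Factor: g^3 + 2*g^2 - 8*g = (g)*(g^2 + 2*g - 8) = g*(g + 4)*(g - 2)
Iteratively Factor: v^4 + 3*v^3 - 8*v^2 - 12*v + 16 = (v + 4)*(v^3 - v^2 - 4*v + 4) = (v + 2)*(v + 4)*(v^2 - 3*v + 2) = (v - 1)*(v + 2)*(v + 4)*(v - 2)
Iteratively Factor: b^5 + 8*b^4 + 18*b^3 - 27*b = (b - 1)*(b^4 + 9*b^3 + 27*b^2 + 27*b) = (b - 1)*(b + 3)*(b^3 + 6*b^2 + 9*b) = (b - 1)*(b + 3)^2*(b^2 + 3*b) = (b - 1)*(b + 3)^3*(b)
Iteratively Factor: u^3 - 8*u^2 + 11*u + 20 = (u - 5)*(u^2 - 3*u - 4) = (u - 5)*(u + 1)*(u - 4)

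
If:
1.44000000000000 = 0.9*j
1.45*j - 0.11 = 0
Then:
No Solution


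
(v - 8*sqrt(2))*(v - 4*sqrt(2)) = v^2 - 12*sqrt(2)*v + 64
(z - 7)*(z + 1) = z^2 - 6*z - 7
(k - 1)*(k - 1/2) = k^2 - 3*k/2 + 1/2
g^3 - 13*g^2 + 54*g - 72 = (g - 6)*(g - 4)*(g - 3)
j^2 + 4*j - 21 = (j - 3)*(j + 7)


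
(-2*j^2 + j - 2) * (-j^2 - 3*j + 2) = 2*j^4 + 5*j^3 - 5*j^2 + 8*j - 4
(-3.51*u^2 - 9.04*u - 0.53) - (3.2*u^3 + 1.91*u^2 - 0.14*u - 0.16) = -3.2*u^3 - 5.42*u^2 - 8.9*u - 0.37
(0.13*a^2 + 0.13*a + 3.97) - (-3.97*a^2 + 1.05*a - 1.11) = 4.1*a^2 - 0.92*a + 5.08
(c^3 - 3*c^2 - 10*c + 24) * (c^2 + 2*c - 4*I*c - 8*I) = c^5 - c^4 - 4*I*c^4 - 16*c^3 + 4*I*c^3 + 4*c^2 + 64*I*c^2 + 48*c - 16*I*c - 192*I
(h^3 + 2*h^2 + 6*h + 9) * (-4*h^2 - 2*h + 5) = -4*h^5 - 10*h^4 - 23*h^3 - 38*h^2 + 12*h + 45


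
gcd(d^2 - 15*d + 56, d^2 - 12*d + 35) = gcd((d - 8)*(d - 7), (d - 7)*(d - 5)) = d - 7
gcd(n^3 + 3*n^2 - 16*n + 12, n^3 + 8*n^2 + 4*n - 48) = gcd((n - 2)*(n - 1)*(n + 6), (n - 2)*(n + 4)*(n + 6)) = n^2 + 4*n - 12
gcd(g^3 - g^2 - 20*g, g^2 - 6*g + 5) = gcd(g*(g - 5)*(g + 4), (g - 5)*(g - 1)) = g - 5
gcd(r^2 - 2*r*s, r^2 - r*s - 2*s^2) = r - 2*s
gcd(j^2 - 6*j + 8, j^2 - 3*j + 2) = j - 2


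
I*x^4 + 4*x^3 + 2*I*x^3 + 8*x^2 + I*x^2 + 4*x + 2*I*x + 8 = (x + 2)*(x - 4*I)*(x + I)*(I*x + 1)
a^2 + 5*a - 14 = (a - 2)*(a + 7)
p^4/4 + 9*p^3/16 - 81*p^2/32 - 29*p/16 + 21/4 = (p/4 + 1)*(p - 2)*(p - 3/2)*(p + 7/4)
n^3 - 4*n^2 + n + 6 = (n - 3)*(n - 2)*(n + 1)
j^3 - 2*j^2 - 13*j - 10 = (j - 5)*(j + 1)*(j + 2)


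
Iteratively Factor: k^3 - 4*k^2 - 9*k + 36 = (k - 4)*(k^2 - 9) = (k - 4)*(k - 3)*(k + 3)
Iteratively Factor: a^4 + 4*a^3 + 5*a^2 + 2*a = (a + 1)*(a^3 + 3*a^2 + 2*a) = (a + 1)^2*(a^2 + 2*a) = (a + 1)^2*(a + 2)*(a)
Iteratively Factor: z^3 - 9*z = (z)*(z^2 - 9) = z*(z + 3)*(z - 3)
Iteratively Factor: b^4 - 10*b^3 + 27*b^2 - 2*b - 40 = (b - 5)*(b^3 - 5*b^2 + 2*b + 8) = (b - 5)*(b - 2)*(b^2 - 3*b - 4) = (b - 5)*(b - 4)*(b - 2)*(b + 1)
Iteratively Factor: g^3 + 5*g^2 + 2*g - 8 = (g + 2)*(g^2 + 3*g - 4) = (g + 2)*(g + 4)*(g - 1)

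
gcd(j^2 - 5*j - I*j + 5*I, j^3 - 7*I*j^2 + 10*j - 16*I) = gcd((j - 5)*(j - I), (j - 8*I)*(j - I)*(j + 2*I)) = j - I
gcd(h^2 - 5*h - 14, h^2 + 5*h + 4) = 1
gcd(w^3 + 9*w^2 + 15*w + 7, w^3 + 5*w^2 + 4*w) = w + 1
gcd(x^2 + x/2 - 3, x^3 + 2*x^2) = x + 2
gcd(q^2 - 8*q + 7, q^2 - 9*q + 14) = q - 7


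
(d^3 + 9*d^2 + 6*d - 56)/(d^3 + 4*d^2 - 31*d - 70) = (d^2 + 2*d - 8)/(d^2 - 3*d - 10)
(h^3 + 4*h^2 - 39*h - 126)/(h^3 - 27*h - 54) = (h + 7)/(h + 3)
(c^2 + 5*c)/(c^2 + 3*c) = (c + 5)/(c + 3)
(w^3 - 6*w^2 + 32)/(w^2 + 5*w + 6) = (w^2 - 8*w + 16)/(w + 3)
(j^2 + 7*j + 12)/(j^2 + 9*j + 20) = (j + 3)/(j + 5)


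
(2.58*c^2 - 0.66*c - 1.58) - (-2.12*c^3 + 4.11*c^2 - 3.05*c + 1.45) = 2.12*c^3 - 1.53*c^2 + 2.39*c - 3.03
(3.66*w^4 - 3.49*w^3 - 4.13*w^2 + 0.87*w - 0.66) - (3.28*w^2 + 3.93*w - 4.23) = 3.66*w^4 - 3.49*w^3 - 7.41*w^2 - 3.06*w + 3.57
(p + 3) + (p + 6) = 2*p + 9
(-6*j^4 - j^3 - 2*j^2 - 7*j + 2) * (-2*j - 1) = 12*j^5 + 8*j^4 + 5*j^3 + 16*j^2 + 3*j - 2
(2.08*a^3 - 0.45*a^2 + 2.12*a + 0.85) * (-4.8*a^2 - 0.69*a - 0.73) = -9.984*a^5 + 0.7248*a^4 - 11.3839*a^3 - 5.2143*a^2 - 2.1341*a - 0.6205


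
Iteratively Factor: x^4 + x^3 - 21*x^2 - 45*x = (x + 3)*(x^3 - 2*x^2 - 15*x) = x*(x + 3)*(x^2 - 2*x - 15) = x*(x - 5)*(x + 3)*(x + 3)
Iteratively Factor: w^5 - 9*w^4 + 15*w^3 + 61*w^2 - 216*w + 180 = (w + 3)*(w^4 - 12*w^3 + 51*w^2 - 92*w + 60) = (w - 2)*(w + 3)*(w^3 - 10*w^2 + 31*w - 30) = (w - 3)*(w - 2)*(w + 3)*(w^2 - 7*w + 10) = (w - 5)*(w - 3)*(w - 2)*(w + 3)*(w - 2)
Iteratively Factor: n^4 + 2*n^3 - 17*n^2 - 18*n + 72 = (n + 4)*(n^3 - 2*n^2 - 9*n + 18) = (n - 3)*(n + 4)*(n^2 + n - 6) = (n - 3)*(n - 2)*(n + 4)*(n + 3)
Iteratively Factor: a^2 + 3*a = (a + 3)*(a)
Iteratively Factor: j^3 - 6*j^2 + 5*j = (j - 1)*(j^2 - 5*j) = j*(j - 1)*(j - 5)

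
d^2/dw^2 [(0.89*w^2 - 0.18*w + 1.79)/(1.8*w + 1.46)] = (1.77635683940025e-15*w + 16.339528)/(5.832*w^3 + 14.1912*w^2 + 11.51064*w + 3.112136)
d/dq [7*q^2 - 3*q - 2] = 14*q - 3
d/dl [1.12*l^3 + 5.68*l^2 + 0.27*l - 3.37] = 3.36*l^2 + 11.36*l + 0.27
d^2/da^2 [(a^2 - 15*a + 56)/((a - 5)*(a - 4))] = 12*(-a^3 + 18*a^2 - 102*a + 186)/(a^6 - 27*a^5 + 303*a^4 - 1809*a^3 + 6060*a^2 - 10800*a + 8000)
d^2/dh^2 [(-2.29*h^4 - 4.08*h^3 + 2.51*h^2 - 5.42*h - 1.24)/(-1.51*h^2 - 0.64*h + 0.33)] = (10.442858*h^6 + 13.278336*h^5 - 1.21873800000002*h^4 + 29.237708*h^3 + 7.28194199999999*h^2 + 26.060604*h + 3.994322)/(3.442951*h^6 + 4.377792*h^5 - 0.401811*h^4 - 1.651328*h^3 + 0.087813*h^2 + 0.209088*h - 0.035937)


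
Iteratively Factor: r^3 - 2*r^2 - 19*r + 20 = (r - 1)*(r^2 - r - 20) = (r - 1)*(r + 4)*(r - 5)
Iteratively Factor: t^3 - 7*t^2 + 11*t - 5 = (t - 1)*(t^2 - 6*t + 5) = (t - 5)*(t - 1)*(t - 1)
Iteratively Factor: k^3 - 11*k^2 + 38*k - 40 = (k - 2)*(k^2 - 9*k + 20) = (k - 4)*(k - 2)*(k - 5)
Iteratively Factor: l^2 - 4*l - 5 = (l + 1)*(l - 5)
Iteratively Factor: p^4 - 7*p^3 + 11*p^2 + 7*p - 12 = (p - 3)*(p^3 - 4*p^2 - p + 4) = (p - 3)*(p - 1)*(p^2 - 3*p - 4) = (p - 3)*(p - 1)*(p + 1)*(p - 4)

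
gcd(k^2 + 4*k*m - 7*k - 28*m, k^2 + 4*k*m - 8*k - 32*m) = k + 4*m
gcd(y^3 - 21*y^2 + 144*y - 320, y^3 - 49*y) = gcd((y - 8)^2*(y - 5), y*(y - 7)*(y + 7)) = 1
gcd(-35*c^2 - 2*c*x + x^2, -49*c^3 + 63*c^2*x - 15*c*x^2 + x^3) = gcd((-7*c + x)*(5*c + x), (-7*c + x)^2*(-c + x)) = -7*c + x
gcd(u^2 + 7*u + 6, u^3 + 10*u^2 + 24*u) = u + 6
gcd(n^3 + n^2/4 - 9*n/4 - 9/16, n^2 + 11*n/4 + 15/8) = n + 3/2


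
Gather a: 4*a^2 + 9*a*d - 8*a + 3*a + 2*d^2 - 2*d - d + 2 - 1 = 4*a^2 + a*(9*d - 5) + 2*d^2 - 3*d + 1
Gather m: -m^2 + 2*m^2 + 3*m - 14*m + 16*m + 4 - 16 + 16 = m^2 + 5*m + 4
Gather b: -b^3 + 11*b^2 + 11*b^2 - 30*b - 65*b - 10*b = -b^3 + 22*b^2 - 105*b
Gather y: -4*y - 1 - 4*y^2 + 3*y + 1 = -4*y^2 - y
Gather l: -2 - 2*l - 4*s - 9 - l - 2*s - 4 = -3*l - 6*s - 15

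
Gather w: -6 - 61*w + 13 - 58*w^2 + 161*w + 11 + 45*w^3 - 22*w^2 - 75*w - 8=45*w^3 - 80*w^2 + 25*w + 10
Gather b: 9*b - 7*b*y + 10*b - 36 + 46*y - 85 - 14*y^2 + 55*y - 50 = b*(19 - 7*y) - 14*y^2 + 101*y - 171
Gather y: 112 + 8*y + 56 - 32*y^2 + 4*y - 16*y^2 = -48*y^2 + 12*y + 168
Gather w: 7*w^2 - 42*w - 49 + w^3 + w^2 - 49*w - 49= w^3 + 8*w^2 - 91*w - 98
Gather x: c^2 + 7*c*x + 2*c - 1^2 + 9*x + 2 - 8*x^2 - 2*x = c^2 + 2*c - 8*x^2 + x*(7*c + 7) + 1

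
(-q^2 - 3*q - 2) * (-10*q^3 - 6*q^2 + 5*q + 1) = 10*q^5 + 36*q^4 + 33*q^3 - 4*q^2 - 13*q - 2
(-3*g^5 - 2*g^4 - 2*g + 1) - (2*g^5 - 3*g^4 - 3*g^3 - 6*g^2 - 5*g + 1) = -5*g^5 + g^4 + 3*g^3 + 6*g^2 + 3*g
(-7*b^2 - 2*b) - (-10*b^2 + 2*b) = 3*b^2 - 4*b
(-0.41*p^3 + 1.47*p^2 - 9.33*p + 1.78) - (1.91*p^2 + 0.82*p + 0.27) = -0.41*p^3 - 0.44*p^2 - 10.15*p + 1.51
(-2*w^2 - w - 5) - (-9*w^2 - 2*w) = 7*w^2 + w - 5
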